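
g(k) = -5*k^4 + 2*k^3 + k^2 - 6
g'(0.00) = 0.00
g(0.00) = -6.00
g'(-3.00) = 588.00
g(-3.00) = -456.00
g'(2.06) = -145.25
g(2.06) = -74.31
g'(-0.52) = 3.39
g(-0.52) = -6.38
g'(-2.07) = 198.96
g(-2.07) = -111.26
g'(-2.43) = 317.55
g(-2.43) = -203.13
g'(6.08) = -4261.16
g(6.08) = -6352.10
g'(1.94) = -119.57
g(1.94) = -58.46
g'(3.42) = -723.02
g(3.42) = -598.33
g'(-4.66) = 2144.87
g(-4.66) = -2544.51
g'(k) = -20*k^3 + 6*k^2 + 2*k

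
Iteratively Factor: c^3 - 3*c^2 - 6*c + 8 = (c - 4)*(c^2 + c - 2) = (c - 4)*(c - 1)*(c + 2)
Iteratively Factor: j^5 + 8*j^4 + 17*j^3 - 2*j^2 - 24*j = (j - 1)*(j^4 + 9*j^3 + 26*j^2 + 24*j) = (j - 1)*(j + 3)*(j^3 + 6*j^2 + 8*j) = (j - 1)*(j + 3)*(j + 4)*(j^2 + 2*j) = (j - 1)*(j + 2)*(j + 3)*(j + 4)*(j)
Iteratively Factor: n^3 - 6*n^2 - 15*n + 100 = (n - 5)*(n^2 - n - 20) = (n - 5)^2*(n + 4)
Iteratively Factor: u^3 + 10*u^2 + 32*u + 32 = (u + 4)*(u^2 + 6*u + 8) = (u + 4)^2*(u + 2)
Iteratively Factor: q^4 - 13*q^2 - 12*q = (q + 1)*(q^3 - q^2 - 12*q) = q*(q + 1)*(q^2 - q - 12) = q*(q - 4)*(q + 1)*(q + 3)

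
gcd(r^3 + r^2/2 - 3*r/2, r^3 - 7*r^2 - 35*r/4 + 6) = r + 3/2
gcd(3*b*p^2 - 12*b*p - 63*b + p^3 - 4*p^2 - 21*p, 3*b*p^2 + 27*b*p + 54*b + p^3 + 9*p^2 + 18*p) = 3*b*p + 9*b + p^2 + 3*p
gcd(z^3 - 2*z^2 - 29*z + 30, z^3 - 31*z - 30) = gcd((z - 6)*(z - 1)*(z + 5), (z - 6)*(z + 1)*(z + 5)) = z^2 - z - 30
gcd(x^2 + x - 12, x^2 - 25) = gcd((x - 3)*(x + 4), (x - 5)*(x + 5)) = 1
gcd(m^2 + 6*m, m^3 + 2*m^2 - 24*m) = m^2 + 6*m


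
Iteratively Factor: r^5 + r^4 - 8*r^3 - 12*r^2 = (r - 3)*(r^4 + 4*r^3 + 4*r^2) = (r - 3)*(r + 2)*(r^3 + 2*r^2) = r*(r - 3)*(r + 2)*(r^2 + 2*r) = r*(r - 3)*(r + 2)^2*(r)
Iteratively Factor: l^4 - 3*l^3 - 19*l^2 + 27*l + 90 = (l - 3)*(l^3 - 19*l - 30) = (l - 5)*(l - 3)*(l^2 + 5*l + 6) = (l - 5)*(l - 3)*(l + 2)*(l + 3)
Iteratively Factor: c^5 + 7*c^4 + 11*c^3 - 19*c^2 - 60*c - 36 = (c + 3)*(c^4 + 4*c^3 - c^2 - 16*c - 12) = (c - 2)*(c + 3)*(c^3 + 6*c^2 + 11*c + 6) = (c - 2)*(c + 1)*(c + 3)*(c^2 + 5*c + 6) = (c - 2)*(c + 1)*(c + 2)*(c + 3)*(c + 3)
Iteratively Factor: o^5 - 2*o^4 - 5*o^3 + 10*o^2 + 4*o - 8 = (o - 2)*(o^4 - 5*o^2 + 4) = (o - 2)*(o + 2)*(o^3 - 2*o^2 - o + 2) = (o - 2)*(o - 1)*(o + 2)*(o^2 - o - 2) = (o - 2)^2*(o - 1)*(o + 2)*(o + 1)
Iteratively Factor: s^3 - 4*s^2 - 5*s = (s + 1)*(s^2 - 5*s) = (s - 5)*(s + 1)*(s)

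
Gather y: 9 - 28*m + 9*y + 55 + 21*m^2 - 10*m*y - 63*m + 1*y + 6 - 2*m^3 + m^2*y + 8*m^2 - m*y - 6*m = -2*m^3 + 29*m^2 - 97*m + y*(m^2 - 11*m + 10) + 70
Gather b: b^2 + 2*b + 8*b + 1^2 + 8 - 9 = b^2 + 10*b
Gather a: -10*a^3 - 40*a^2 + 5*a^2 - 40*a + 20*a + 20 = -10*a^3 - 35*a^2 - 20*a + 20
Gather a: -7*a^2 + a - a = -7*a^2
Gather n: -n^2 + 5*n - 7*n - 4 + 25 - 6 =-n^2 - 2*n + 15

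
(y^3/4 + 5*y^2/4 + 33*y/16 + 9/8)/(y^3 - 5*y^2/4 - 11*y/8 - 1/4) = (4*y^3 + 20*y^2 + 33*y + 18)/(2*(8*y^3 - 10*y^2 - 11*y - 2))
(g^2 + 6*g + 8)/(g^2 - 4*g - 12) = (g + 4)/(g - 6)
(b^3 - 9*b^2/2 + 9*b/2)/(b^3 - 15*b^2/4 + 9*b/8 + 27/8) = 4*b/(4*b + 3)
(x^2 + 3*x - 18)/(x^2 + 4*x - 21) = (x + 6)/(x + 7)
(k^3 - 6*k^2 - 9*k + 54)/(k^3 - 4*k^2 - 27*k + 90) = (k + 3)/(k + 5)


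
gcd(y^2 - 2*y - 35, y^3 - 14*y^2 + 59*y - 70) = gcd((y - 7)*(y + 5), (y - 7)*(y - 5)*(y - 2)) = y - 7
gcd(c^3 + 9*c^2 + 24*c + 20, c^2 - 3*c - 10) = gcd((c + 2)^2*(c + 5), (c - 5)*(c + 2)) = c + 2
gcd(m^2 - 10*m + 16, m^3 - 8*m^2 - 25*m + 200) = m - 8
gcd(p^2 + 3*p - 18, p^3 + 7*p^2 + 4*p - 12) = p + 6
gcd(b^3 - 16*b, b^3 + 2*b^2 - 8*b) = b^2 + 4*b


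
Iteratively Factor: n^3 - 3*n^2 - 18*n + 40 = (n + 4)*(n^2 - 7*n + 10) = (n - 2)*(n + 4)*(n - 5)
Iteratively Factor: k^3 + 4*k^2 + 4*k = (k)*(k^2 + 4*k + 4) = k*(k + 2)*(k + 2)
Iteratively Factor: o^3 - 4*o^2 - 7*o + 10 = (o - 5)*(o^2 + o - 2) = (o - 5)*(o - 1)*(o + 2)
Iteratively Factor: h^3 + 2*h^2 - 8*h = (h - 2)*(h^2 + 4*h) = (h - 2)*(h + 4)*(h)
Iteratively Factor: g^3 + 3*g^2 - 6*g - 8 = (g + 4)*(g^2 - g - 2) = (g - 2)*(g + 4)*(g + 1)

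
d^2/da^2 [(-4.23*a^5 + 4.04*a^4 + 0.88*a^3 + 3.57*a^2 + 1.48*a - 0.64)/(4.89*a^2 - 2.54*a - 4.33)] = (-606.889098*a^7 + 1033.835976*a^6 + 983.606958*a^5 - 1752.535284*a^4 - 667.149864*a^3 + 1328.735358*a^2 + 334.711752*a + 65.95209)/(116.930169*a^6 - 182.210202*a^5 - 215.973207*a^4 + 306.300124*a^3 + 191.240079*a^2 - 142.866618*a - 81.182737)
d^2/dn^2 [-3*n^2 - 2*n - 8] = -6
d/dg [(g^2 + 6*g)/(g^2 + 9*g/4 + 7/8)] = 16*(-15*g^2 + 7*g + 21)/(64*g^4 + 288*g^3 + 436*g^2 + 252*g + 49)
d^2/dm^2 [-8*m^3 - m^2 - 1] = -48*m - 2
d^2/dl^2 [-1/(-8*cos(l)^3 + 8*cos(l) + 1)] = 8*(-72*sin(l)^6 + 104*sin(l)^4 - 48*sin(l)^2 - cos(l)/4 + 9*cos(3*l)/4)/(8*sin(l)^2*cos(l) + 1)^3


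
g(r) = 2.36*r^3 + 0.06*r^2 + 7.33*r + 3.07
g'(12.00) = 1028.29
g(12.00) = 4177.75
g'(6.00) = 262.93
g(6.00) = 558.97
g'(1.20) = 17.67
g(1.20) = 16.03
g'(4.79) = 170.35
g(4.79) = 298.93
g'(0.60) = 9.95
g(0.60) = 8.00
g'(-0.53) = 9.26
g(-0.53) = -1.15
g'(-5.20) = 198.15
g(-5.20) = -365.26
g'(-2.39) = 47.48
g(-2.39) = -46.32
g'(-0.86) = 12.46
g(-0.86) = -4.69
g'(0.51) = 9.23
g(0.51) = 7.14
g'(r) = 7.08*r^2 + 0.12*r + 7.33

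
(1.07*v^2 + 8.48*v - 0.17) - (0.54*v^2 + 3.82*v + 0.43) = 0.53*v^2 + 4.66*v - 0.6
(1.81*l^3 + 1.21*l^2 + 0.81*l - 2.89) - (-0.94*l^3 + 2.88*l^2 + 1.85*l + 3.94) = 2.75*l^3 - 1.67*l^2 - 1.04*l - 6.83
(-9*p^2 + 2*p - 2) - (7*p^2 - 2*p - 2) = -16*p^2 + 4*p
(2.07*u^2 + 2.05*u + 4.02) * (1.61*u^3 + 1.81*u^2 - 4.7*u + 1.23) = 3.3327*u^5 + 7.0472*u^4 + 0.453700000000001*u^3 + 0.187299999999999*u^2 - 16.3725*u + 4.9446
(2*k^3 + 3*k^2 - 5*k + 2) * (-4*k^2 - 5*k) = -8*k^5 - 22*k^4 + 5*k^3 + 17*k^2 - 10*k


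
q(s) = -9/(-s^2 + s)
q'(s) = -9*(2*s - 1)/(-s^2 + s)^2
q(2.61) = 2.14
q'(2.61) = -2.15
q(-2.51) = 1.02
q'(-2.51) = 0.70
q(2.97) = 1.54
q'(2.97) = -1.30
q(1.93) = 5.01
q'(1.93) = -7.99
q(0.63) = -38.61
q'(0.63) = -43.07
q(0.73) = -45.66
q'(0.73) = -106.57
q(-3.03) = 0.74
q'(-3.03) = 0.43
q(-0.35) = 19.05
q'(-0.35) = 68.53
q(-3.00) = 0.75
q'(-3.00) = 0.44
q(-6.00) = 0.21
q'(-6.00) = 0.07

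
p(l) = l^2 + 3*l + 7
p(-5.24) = 18.74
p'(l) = 2*l + 3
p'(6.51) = 16.02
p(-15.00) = 187.00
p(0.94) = 10.70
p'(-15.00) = -27.00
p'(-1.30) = 0.40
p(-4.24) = 12.26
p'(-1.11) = 0.78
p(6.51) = 68.91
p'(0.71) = 4.42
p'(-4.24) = -5.48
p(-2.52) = 5.79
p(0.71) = 9.63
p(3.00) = 25.00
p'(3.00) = 9.00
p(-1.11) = 4.90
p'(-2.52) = -2.04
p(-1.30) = 4.79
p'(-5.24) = -7.48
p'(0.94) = 4.88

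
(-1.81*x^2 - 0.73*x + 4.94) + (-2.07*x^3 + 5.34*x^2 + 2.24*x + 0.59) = -2.07*x^3 + 3.53*x^2 + 1.51*x + 5.53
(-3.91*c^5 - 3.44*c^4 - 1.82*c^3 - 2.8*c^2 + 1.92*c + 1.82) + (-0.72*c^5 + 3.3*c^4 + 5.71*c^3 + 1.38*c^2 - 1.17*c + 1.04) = -4.63*c^5 - 0.14*c^4 + 3.89*c^3 - 1.42*c^2 + 0.75*c + 2.86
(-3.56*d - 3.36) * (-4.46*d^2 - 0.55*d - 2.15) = 15.8776*d^3 + 16.9436*d^2 + 9.502*d + 7.224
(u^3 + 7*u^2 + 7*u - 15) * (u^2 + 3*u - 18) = u^5 + 10*u^4 + 10*u^3 - 120*u^2 - 171*u + 270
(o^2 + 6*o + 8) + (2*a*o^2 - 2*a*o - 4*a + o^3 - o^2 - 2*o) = 2*a*o^2 - 2*a*o - 4*a + o^3 + 4*o + 8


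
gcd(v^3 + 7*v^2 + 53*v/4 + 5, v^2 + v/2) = v + 1/2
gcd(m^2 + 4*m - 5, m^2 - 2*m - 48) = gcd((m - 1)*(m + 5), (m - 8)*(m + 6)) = 1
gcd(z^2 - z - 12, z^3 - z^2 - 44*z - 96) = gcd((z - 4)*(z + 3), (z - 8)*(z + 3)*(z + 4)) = z + 3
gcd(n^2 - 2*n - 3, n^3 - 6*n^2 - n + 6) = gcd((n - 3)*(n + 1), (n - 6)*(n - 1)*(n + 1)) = n + 1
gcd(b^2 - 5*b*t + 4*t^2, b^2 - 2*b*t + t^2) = -b + t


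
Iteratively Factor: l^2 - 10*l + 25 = (l - 5)*(l - 5)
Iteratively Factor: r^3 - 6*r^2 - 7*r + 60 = (r + 3)*(r^2 - 9*r + 20) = (r - 5)*(r + 3)*(r - 4)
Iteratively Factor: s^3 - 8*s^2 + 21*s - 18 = (s - 2)*(s^2 - 6*s + 9) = (s - 3)*(s - 2)*(s - 3)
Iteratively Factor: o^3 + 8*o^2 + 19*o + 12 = (o + 1)*(o^2 + 7*o + 12) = (o + 1)*(o + 4)*(o + 3)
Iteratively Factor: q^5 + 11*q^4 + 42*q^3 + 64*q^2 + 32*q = (q + 4)*(q^4 + 7*q^3 + 14*q^2 + 8*q) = (q + 1)*(q + 4)*(q^3 + 6*q^2 + 8*q) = q*(q + 1)*(q + 4)*(q^2 + 6*q + 8) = q*(q + 1)*(q + 4)^2*(q + 2)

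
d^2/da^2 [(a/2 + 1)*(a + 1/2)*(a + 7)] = 3*a + 19/2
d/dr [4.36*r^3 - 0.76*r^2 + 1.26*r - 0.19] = 13.08*r^2 - 1.52*r + 1.26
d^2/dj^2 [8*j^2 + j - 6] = 16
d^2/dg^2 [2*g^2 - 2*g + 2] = 4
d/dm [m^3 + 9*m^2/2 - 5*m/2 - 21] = 3*m^2 + 9*m - 5/2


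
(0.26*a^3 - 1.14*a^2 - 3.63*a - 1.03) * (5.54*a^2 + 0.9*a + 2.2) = 1.4404*a^5 - 6.0816*a^4 - 20.5642*a^3 - 11.4812*a^2 - 8.913*a - 2.266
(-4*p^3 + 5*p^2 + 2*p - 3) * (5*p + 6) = -20*p^4 + p^3 + 40*p^2 - 3*p - 18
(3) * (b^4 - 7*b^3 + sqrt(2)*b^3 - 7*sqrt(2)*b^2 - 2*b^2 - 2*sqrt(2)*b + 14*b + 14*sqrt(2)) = 3*b^4 - 21*b^3 + 3*sqrt(2)*b^3 - 21*sqrt(2)*b^2 - 6*b^2 - 6*sqrt(2)*b + 42*b + 42*sqrt(2)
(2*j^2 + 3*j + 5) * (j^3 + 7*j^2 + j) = 2*j^5 + 17*j^4 + 28*j^3 + 38*j^2 + 5*j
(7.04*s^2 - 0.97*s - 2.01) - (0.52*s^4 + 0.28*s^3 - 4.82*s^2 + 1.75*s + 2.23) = -0.52*s^4 - 0.28*s^3 + 11.86*s^2 - 2.72*s - 4.24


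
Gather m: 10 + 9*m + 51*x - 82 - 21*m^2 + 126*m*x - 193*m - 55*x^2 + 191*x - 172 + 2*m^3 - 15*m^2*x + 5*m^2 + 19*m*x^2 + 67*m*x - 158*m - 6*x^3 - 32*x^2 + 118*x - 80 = 2*m^3 + m^2*(-15*x - 16) + m*(19*x^2 + 193*x - 342) - 6*x^3 - 87*x^2 + 360*x - 324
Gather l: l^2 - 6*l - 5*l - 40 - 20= l^2 - 11*l - 60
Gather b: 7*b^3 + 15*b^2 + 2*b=7*b^3 + 15*b^2 + 2*b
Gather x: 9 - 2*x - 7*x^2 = -7*x^2 - 2*x + 9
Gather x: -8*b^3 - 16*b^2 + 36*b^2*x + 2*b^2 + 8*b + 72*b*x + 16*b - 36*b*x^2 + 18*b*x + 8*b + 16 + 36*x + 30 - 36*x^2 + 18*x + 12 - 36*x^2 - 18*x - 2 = -8*b^3 - 14*b^2 + 32*b + x^2*(-36*b - 72) + x*(36*b^2 + 90*b + 36) + 56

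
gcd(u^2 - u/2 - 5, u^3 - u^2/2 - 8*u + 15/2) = u - 5/2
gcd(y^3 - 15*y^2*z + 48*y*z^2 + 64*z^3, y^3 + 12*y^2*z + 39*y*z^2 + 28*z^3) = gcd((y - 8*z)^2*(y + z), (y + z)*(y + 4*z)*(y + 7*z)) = y + z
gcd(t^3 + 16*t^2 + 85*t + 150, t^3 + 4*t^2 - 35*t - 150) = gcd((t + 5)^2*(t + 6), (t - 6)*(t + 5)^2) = t^2 + 10*t + 25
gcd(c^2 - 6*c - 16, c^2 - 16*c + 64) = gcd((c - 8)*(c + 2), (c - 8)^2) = c - 8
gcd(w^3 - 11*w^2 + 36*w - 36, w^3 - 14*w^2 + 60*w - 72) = w^2 - 8*w + 12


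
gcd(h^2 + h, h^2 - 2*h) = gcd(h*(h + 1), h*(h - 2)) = h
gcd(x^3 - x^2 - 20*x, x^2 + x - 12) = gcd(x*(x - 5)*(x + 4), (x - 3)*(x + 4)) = x + 4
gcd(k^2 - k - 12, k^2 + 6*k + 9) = k + 3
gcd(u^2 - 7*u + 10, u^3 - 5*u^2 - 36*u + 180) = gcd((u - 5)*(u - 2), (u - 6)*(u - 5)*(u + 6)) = u - 5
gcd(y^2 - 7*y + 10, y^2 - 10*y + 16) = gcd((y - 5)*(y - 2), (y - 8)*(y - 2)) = y - 2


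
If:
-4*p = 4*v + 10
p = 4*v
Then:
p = -2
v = -1/2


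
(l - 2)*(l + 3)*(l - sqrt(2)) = l^3 - sqrt(2)*l^2 + l^2 - 6*l - sqrt(2)*l + 6*sqrt(2)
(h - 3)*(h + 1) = h^2 - 2*h - 3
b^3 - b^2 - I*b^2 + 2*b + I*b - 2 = (b - 1)*(b - 2*I)*(b + I)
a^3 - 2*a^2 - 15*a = a*(a - 5)*(a + 3)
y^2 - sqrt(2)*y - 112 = (y - 8*sqrt(2))*(y + 7*sqrt(2))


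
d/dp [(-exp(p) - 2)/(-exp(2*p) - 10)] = (-2*(exp(p) + 2)*exp(p) + exp(2*p) + 10)*exp(p)/(exp(2*p) + 10)^2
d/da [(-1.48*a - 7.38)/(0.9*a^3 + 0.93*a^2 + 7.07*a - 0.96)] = (2.664*a^3 + 21.3024*a^2 + 13.7268*a + 53.5974)/(0.81*a^6 + 1.674*a^5 + 13.5909*a^4 + 11.4222*a^3 + 48.1993*a^2 - 13.5744*a + 0.9216)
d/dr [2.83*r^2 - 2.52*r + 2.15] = 5.66*r - 2.52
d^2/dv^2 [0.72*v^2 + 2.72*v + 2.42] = 1.44000000000000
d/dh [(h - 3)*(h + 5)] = 2*h + 2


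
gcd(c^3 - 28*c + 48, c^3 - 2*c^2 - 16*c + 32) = c^2 - 6*c + 8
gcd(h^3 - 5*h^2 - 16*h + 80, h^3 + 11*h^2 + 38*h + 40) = h + 4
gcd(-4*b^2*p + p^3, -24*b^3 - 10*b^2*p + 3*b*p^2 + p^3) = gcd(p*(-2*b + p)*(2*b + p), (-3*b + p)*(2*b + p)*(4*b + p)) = 2*b + p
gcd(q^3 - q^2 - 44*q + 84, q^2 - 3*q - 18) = q - 6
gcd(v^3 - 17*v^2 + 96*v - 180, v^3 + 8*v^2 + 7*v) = 1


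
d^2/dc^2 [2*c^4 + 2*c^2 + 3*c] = 24*c^2 + 4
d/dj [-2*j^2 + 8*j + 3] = 8 - 4*j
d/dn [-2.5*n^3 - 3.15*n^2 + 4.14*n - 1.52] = -7.5*n^2 - 6.3*n + 4.14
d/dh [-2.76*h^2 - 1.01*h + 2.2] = -5.52*h - 1.01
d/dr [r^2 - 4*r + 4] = 2*r - 4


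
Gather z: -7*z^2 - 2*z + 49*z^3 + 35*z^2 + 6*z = 49*z^3 + 28*z^2 + 4*z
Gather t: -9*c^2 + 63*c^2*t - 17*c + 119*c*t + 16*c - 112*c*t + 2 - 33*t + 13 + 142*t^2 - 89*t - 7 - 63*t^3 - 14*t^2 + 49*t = -9*c^2 - c - 63*t^3 + 128*t^2 + t*(63*c^2 + 7*c - 73) + 8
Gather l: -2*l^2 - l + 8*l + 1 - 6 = -2*l^2 + 7*l - 5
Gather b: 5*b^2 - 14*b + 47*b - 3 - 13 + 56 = 5*b^2 + 33*b + 40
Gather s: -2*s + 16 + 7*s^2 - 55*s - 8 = 7*s^2 - 57*s + 8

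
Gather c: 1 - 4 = -3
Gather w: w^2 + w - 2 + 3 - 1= w^2 + w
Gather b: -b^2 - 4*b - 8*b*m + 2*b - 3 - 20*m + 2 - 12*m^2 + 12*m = -b^2 + b*(-8*m - 2) - 12*m^2 - 8*m - 1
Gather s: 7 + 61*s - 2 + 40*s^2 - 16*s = 40*s^2 + 45*s + 5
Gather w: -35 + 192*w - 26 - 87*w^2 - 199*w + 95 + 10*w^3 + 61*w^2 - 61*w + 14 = 10*w^3 - 26*w^2 - 68*w + 48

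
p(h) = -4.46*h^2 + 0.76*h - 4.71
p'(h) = 0.76 - 8.92*h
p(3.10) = -45.21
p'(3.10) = -26.89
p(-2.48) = -34.03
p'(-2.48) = 22.88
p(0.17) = -4.71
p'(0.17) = -0.76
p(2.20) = -24.62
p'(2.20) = -18.86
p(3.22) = -48.51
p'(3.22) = -27.96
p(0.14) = -4.69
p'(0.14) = -0.49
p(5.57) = -138.85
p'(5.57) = -48.92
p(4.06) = -75.14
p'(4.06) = -35.46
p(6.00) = -160.71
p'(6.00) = -52.76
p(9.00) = -359.13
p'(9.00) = -79.52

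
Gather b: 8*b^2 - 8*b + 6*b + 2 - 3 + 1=8*b^2 - 2*b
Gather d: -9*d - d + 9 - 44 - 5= -10*d - 40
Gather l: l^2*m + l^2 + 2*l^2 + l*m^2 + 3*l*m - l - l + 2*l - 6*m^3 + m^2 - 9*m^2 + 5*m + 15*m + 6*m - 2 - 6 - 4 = l^2*(m + 3) + l*(m^2 + 3*m) - 6*m^3 - 8*m^2 + 26*m - 12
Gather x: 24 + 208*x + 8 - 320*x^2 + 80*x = -320*x^2 + 288*x + 32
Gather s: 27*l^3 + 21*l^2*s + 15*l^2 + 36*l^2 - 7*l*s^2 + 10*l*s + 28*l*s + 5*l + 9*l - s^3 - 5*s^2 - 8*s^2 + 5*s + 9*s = 27*l^3 + 51*l^2 + 14*l - s^3 + s^2*(-7*l - 13) + s*(21*l^2 + 38*l + 14)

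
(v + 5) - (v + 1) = 4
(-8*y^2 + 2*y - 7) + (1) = -8*y^2 + 2*y - 6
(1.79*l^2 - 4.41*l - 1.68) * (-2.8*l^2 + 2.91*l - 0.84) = -5.012*l^4 + 17.5569*l^3 - 9.6327*l^2 - 1.1844*l + 1.4112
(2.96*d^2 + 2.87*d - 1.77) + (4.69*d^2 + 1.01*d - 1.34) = 7.65*d^2 + 3.88*d - 3.11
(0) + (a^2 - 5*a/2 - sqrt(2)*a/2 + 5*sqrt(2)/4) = a^2 - 5*a/2 - sqrt(2)*a/2 + 5*sqrt(2)/4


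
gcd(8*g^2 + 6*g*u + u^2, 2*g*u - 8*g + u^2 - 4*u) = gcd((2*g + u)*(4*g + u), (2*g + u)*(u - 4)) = 2*g + u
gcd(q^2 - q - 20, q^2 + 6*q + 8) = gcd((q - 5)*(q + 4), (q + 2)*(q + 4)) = q + 4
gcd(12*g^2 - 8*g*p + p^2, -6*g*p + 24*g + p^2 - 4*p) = -6*g + p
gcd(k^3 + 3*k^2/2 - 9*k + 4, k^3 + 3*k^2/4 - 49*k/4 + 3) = k + 4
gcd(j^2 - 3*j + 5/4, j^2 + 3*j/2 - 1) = j - 1/2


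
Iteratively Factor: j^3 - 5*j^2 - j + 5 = (j - 1)*(j^2 - 4*j - 5) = (j - 1)*(j + 1)*(j - 5)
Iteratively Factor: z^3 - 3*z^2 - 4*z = (z - 4)*(z^2 + z) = z*(z - 4)*(z + 1)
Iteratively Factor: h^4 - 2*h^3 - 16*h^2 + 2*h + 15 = (h + 1)*(h^3 - 3*h^2 - 13*h + 15) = (h - 5)*(h + 1)*(h^2 + 2*h - 3) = (h - 5)*(h - 1)*(h + 1)*(h + 3)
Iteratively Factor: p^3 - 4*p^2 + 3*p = (p - 3)*(p^2 - p) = (p - 3)*(p - 1)*(p)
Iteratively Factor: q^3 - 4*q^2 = (q)*(q^2 - 4*q) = q^2*(q - 4)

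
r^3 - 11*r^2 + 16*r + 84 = (r - 7)*(r - 6)*(r + 2)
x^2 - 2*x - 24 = (x - 6)*(x + 4)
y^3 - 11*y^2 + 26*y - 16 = (y - 8)*(y - 2)*(y - 1)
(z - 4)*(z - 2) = z^2 - 6*z + 8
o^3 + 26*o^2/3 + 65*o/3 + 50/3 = (o + 5/3)*(o + 2)*(o + 5)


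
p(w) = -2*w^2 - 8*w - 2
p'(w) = -4*w - 8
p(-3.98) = -1.84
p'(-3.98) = 7.92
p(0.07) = -2.57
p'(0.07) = -8.28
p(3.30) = -50.18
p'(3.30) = -21.20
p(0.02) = -2.16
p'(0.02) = -8.08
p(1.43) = -17.53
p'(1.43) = -13.72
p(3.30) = -50.18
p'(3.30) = -21.20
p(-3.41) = 2.02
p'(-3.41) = 5.64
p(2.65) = -37.24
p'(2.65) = -18.60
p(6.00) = -122.00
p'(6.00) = -32.00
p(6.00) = -122.00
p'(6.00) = -32.00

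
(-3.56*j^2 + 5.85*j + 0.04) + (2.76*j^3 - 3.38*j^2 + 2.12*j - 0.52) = 2.76*j^3 - 6.94*j^2 + 7.97*j - 0.48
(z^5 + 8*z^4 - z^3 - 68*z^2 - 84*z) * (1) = z^5 + 8*z^4 - z^3 - 68*z^2 - 84*z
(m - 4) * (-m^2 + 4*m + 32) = -m^3 + 8*m^2 + 16*m - 128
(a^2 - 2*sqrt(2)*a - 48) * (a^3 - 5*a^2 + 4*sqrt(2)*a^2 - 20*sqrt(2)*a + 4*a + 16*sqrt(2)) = a^5 - 5*a^4 + 2*sqrt(2)*a^4 - 60*a^3 - 10*sqrt(2)*a^3 - 184*sqrt(2)*a^2 + 320*a^2 - 256*a + 960*sqrt(2)*a - 768*sqrt(2)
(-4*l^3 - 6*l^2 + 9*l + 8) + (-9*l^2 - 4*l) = -4*l^3 - 15*l^2 + 5*l + 8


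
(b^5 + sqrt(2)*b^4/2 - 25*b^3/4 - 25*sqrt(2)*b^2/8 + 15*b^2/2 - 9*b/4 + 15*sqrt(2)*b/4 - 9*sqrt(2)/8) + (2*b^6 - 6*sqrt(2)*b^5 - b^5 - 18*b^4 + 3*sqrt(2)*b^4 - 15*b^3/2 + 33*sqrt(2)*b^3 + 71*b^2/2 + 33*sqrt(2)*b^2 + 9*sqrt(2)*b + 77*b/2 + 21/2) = 2*b^6 - 6*sqrt(2)*b^5 - 18*b^4 + 7*sqrt(2)*b^4/2 - 55*b^3/4 + 33*sqrt(2)*b^3 + 239*sqrt(2)*b^2/8 + 43*b^2 + 51*sqrt(2)*b/4 + 145*b/4 - 9*sqrt(2)/8 + 21/2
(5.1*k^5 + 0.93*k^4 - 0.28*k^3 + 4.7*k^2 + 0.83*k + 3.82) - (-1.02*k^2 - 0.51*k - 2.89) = 5.1*k^5 + 0.93*k^4 - 0.28*k^3 + 5.72*k^2 + 1.34*k + 6.71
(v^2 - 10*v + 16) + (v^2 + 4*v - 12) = 2*v^2 - 6*v + 4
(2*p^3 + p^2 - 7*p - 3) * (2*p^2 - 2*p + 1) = 4*p^5 - 2*p^4 - 14*p^3 + 9*p^2 - p - 3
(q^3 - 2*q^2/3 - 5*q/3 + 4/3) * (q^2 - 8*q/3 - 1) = q^5 - 10*q^4/3 - 8*q^3/9 + 58*q^2/9 - 17*q/9 - 4/3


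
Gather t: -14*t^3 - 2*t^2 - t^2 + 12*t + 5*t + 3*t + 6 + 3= -14*t^3 - 3*t^2 + 20*t + 9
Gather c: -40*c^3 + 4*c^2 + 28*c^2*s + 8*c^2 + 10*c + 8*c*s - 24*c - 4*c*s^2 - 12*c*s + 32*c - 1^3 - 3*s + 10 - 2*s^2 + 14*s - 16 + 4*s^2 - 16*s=-40*c^3 + c^2*(28*s + 12) + c*(-4*s^2 - 4*s + 18) + 2*s^2 - 5*s - 7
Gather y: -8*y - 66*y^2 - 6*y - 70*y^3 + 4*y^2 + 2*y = -70*y^3 - 62*y^2 - 12*y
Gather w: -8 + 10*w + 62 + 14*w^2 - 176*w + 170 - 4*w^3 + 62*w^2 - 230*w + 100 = -4*w^3 + 76*w^2 - 396*w + 324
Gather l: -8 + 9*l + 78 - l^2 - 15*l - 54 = -l^2 - 6*l + 16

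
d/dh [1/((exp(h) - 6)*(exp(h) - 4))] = 2*(5 - exp(h))*exp(h)/(exp(4*h) - 20*exp(3*h) + 148*exp(2*h) - 480*exp(h) + 576)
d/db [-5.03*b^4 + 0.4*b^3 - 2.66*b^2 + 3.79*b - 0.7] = -20.12*b^3 + 1.2*b^2 - 5.32*b + 3.79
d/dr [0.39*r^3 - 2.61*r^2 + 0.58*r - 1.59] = 1.17*r^2 - 5.22*r + 0.58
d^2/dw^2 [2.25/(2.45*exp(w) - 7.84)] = (13.505625*exp(w) + 43.218)*exp(w)/(2.45*exp(w) - 7.84)^3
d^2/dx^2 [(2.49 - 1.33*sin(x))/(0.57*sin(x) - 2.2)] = (0.858819*sin(x)^2 + 3.31474*sin(x) - 1.717638)/(0.185193*sin(x)^3 - 2.14434*sin(x)^2 + 8.2764*sin(x) - 10.648)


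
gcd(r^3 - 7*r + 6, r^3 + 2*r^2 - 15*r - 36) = r + 3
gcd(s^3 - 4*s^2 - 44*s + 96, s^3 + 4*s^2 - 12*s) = s^2 + 4*s - 12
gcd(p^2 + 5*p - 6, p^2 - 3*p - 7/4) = 1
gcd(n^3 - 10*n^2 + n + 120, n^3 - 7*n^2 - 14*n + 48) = n^2 - 5*n - 24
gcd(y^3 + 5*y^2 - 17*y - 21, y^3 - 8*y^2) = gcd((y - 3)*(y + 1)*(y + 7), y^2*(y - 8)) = 1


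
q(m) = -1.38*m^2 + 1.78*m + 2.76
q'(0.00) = 1.78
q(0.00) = 2.76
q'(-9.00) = 26.62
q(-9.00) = -125.04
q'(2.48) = -5.06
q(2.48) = -1.31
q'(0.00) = 1.78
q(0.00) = 2.76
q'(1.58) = -2.58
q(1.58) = 2.13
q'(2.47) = -5.04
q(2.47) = -1.26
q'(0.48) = 0.46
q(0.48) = 3.30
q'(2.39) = -4.82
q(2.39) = -0.87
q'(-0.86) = 4.15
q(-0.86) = 0.21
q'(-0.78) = 3.93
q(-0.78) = 0.53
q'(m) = 1.78 - 2.76*m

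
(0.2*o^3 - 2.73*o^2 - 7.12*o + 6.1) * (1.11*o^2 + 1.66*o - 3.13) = 0.222*o^5 - 2.6983*o^4 - 13.061*o^3 + 3.4967*o^2 + 32.4116*o - 19.093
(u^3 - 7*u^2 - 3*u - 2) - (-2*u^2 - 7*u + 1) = u^3 - 5*u^2 + 4*u - 3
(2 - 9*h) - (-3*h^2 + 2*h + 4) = 3*h^2 - 11*h - 2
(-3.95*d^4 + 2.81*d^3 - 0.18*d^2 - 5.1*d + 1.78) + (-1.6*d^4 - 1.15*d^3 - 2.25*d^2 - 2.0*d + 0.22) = -5.55*d^4 + 1.66*d^3 - 2.43*d^2 - 7.1*d + 2.0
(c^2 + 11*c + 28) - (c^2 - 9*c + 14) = 20*c + 14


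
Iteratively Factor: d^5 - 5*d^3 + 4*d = (d - 2)*(d^4 + 2*d^3 - d^2 - 2*d) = (d - 2)*(d + 2)*(d^3 - d) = (d - 2)*(d + 1)*(d + 2)*(d^2 - d) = (d - 2)*(d - 1)*(d + 1)*(d + 2)*(d)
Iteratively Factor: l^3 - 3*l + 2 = (l - 1)*(l^2 + l - 2) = (l - 1)*(l + 2)*(l - 1)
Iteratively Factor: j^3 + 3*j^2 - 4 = (j + 2)*(j^2 + j - 2) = (j - 1)*(j + 2)*(j + 2)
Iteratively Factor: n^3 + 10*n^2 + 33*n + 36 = (n + 3)*(n^2 + 7*n + 12) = (n + 3)^2*(n + 4)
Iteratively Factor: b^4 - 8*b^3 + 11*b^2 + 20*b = (b - 4)*(b^3 - 4*b^2 - 5*b) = (b - 5)*(b - 4)*(b^2 + b) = (b - 5)*(b - 4)*(b + 1)*(b)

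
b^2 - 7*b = b*(b - 7)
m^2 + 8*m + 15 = (m + 3)*(m + 5)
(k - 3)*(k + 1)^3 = k^4 - 6*k^2 - 8*k - 3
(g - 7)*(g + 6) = g^2 - g - 42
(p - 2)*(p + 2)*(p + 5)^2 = p^4 + 10*p^3 + 21*p^2 - 40*p - 100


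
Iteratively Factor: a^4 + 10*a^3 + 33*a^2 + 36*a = (a + 3)*(a^3 + 7*a^2 + 12*a) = (a + 3)^2*(a^2 + 4*a) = (a + 3)^2*(a + 4)*(a)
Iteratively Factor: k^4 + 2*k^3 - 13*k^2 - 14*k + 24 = (k - 3)*(k^3 + 5*k^2 + 2*k - 8) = (k - 3)*(k - 1)*(k^2 + 6*k + 8) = (k - 3)*(k - 1)*(k + 4)*(k + 2)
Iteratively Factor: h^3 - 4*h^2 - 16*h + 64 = (h - 4)*(h^2 - 16) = (h - 4)*(h + 4)*(h - 4)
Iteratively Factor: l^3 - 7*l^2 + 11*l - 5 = (l - 1)*(l^2 - 6*l + 5) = (l - 1)^2*(l - 5)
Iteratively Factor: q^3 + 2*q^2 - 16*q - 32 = (q + 2)*(q^2 - 16) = (q + 2)*(q + 4)*(q - 4)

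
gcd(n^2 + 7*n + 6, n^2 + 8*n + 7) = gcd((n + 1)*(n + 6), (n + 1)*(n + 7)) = n + 1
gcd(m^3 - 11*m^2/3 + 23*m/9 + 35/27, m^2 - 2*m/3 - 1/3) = m + 1/3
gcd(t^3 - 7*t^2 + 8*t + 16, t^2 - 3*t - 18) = 1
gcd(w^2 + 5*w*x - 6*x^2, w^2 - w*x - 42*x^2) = w + 6*x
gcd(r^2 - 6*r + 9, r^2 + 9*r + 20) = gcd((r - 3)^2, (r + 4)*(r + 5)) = 1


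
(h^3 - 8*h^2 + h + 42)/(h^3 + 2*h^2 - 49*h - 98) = (h - 3)/(h + 7)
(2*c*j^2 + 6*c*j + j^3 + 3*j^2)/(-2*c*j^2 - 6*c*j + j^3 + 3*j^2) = (-2*c - j)/(2*c - j)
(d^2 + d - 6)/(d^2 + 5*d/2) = 2*(d^2 + d - 6)/(d*(2*d + 5))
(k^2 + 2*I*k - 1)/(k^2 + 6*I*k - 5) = (k + I)/(k + 5*I)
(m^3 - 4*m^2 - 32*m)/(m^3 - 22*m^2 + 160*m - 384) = m*(m + 4)/(m^2 - 14*m + 48)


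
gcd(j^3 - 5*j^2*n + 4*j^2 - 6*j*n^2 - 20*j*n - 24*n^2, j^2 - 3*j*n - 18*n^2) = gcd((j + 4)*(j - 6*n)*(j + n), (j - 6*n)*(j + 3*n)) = j - 6*n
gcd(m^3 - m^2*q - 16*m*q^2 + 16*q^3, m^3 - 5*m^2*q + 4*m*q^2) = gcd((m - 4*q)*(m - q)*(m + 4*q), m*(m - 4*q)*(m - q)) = m^2 - 5*m*q + 4*q^2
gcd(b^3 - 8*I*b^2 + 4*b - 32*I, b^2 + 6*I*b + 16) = b - 2*I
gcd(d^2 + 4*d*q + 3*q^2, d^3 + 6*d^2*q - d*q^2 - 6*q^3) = d + q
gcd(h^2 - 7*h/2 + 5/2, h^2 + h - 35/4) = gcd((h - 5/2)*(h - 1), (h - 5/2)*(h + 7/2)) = h - 5/2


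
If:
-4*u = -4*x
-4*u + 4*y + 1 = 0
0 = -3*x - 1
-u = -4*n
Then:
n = -1/12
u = -1/3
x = -1/3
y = -7/12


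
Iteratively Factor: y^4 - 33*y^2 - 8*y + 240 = (y + 4)*(y^3 - 4*y^2 - 17*y + 60) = (y - 5)*(y + 4)*(y^2 + y - 12) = (y - 5)*(y + 4)^2*(y - 3)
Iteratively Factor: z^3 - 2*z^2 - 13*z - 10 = (z + 2)*(z^2 - 4*z - 5) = (z + 1)*(z + 2)*(z - 5)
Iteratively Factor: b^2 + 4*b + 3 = (b + 3)*(b + 1)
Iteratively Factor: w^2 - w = (w - 1)*(w)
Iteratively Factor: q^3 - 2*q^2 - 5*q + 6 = (q - 3)*(q^2 + q - 2) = (q - 3)*(q - 1)*(q + 2)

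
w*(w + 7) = w^2 + 7*w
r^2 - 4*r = r*(r - 4)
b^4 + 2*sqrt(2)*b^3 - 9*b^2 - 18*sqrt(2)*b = b*(b - 3)*(b + 3)*(b + 2*sqrt(2))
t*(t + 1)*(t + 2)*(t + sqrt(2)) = t^4 + sqrt(2)*t^3 + 3*t^3 + 2*t^2 + 3*sqrt(2)*t^2 + 2*sqrt(2)*t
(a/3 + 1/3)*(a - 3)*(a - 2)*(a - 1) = a^4/3 - 5*a^3/3 + 5*a^2/3 + 5*a/3 - 2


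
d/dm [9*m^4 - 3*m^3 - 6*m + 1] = 36*m^3 - 9*m^2 - 6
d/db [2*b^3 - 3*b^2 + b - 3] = 6*b^2 - 6*b + 1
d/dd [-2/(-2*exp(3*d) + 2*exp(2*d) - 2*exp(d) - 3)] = (-12*exp(2*d) + 8*exp(d) - 4)*exp(d)/(2*exp(3*d) - 2*exp(2*d) + 2*exp(d) + 3)^2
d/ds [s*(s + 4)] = 2*s + 4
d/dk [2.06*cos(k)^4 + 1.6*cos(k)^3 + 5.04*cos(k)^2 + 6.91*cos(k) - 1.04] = -(8.24*cos(k)^3 + 4.8*cos(k)^2 + 10.08*cos(k) + 6.91)*sin(k)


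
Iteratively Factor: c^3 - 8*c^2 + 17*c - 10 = (c - 2)*(c^2 - 6*c + 5) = (c - 2)*(c - 1)*(c - 5)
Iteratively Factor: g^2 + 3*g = (g + 3)*(g)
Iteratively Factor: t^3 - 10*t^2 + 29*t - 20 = (t - 1)*(t^2 - 9*t + 20) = (t - 5)*(t - 1)*(t - 4)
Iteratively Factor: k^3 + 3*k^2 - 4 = (k - 1)*(k^2 + 4*k + 4) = (k - 1)*(k + 2)*(k + 2)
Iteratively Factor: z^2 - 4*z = (z - 4)*(z)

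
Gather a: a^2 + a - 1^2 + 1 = a^2 + a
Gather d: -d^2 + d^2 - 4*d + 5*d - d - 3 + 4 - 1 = 0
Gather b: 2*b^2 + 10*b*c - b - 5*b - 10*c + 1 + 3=2*b^2 + b*(10*c - 6) - 10*c + 4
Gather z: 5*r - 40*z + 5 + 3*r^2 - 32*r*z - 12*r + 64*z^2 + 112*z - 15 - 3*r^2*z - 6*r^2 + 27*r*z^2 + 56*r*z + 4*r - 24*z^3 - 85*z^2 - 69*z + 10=-3*r^2 - 3*r - 24*z^3 + z^2*(27*r - 21) + z*(-3*r^2 + 24*r + 3)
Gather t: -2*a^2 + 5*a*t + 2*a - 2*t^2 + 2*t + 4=-2*a^2 + 2*a - 2*t^2 + t*(5*a + 2) + 4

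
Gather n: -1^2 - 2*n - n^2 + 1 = -n^2 - 2*n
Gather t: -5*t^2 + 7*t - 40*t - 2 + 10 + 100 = -5*t^2 - 33*t + 108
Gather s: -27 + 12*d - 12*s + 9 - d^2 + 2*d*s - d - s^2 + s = -d^2 + 11*d - s^2 + s*(2*d - 11) - 18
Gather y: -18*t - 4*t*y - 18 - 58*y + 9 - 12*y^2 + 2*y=-18*t - 12*y^2 + y*(-4*t - 56) - 9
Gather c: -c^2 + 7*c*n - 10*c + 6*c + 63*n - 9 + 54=-c^2 + c*(7*n - 4) + 63*n + 45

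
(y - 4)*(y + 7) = y^2 + 3*y - 28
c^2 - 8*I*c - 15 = (c - 5*I)*(c - 3*I)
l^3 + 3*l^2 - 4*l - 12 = (l - 2)*(l + 2)*(l + 3)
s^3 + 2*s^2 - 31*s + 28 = (s - 4)*(s - 1)*(s + 7)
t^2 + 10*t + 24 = (t + 4)*(t + 6)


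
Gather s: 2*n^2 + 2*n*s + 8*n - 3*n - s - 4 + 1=2*n^2 + 5*n + s*(2*n - 1) - 3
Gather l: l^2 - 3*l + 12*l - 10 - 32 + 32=l^2 + 9*l - 10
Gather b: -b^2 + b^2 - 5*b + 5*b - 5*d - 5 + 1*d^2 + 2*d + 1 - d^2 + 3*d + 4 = 0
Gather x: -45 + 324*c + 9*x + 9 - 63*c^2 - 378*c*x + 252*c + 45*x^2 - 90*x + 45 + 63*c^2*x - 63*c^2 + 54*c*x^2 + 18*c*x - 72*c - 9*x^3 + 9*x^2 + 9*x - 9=-126*c^2 + 504*c - 9*x^3 + x^2*(54*c + 54) + x*(63*c^2 - 360*c - 72)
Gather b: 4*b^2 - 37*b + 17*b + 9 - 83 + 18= 4*b^2 - 20*b - 56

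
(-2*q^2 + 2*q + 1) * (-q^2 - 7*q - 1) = 2*q^4 + 12*q^3 - 13*q^2 - 9*q - 1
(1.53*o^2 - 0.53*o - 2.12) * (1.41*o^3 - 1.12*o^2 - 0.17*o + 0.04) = 2.1573*o^5 - 2.4609*o^4 - 2.6557*o^3 + 2.5257*o^2 + 0.3392*o - 0.0848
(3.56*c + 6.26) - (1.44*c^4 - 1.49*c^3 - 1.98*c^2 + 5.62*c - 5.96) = -1.44*c^4 + 1.49*c^3 + 1.98*c^2 - 2.06*c + 12.22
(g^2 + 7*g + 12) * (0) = 0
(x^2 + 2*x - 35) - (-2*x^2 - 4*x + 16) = 3*x^2 + 6*x - 51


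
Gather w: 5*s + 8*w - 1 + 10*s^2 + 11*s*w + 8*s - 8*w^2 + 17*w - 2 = 10*s^2 + 13*s - 8*w^2 + w*(11*s + 25) - 3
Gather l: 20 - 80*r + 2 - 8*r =22 - 88*r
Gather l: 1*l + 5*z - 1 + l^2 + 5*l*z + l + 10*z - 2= l^2 + l*(5*z + 2) + 15*z - 3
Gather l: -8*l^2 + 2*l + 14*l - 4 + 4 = -8*l^2 + 16*l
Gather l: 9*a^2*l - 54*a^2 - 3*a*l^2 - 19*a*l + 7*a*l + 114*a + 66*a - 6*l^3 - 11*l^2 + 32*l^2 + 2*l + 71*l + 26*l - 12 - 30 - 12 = -54*a^2 + 180*a - 6*l^3 + l^2*(21 - 3*a) + l*(9*a^2 - 12*a + 99) - 54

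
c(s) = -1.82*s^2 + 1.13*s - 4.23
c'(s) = 1.13 - 3.64*s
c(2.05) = -9.56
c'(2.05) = -6.33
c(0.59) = -4.20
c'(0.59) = -1.02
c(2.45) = -12.39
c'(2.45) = -7.79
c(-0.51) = -5.28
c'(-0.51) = 2.99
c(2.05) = -9.56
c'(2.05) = -6.33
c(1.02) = -4.97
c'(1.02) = -2.58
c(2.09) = -9.82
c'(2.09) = -6.48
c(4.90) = -42.39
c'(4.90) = -16.71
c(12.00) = -252.75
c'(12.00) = -42.55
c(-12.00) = -279.87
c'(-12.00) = 44.81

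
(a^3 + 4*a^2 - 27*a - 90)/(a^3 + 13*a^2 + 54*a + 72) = (a - 5)/(a + 4)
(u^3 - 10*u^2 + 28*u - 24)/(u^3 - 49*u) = (u^3 - 10*u^2 + 28*u - 24)/(u*(u^2 - 49))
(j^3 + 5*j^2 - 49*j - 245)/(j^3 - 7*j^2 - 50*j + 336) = (j^2 - 2*j - 35)/(j^2 - 14*j + 48)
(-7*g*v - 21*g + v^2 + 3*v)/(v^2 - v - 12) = (-7*g + v)/(v - 4)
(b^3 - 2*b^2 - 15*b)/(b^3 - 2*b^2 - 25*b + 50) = b*(b + 3)/(b^2 + 3*b - 10)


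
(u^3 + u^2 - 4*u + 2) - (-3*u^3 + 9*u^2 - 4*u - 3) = 4*u^3 - 8*u^2 + 5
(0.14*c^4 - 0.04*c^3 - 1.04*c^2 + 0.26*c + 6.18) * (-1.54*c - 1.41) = -0.2156*c^5 - 0.1358*c^4 + 1.658*c^3 + 1.066*c^2 - 9.8838*c - 8.7138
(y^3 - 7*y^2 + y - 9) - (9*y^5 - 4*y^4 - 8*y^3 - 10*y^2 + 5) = -9*y^5 + 4*y^4 + 9*y^3 + 3*y^2 + y - 14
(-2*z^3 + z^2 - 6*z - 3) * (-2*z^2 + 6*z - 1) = 4*z^5 - 14*z^4 + 20*z^3 - 31*z^2 - 12*z + 3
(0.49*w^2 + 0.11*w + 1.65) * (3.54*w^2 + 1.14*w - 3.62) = 1.7346*w^4 + 0.948*w^3 + 4.1926*w^2 + 1.4828*w - 5.973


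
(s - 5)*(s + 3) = s^2 - 2*s - 15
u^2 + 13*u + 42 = (u + 6)*(u + 7)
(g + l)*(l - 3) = g*l - 3*g + l^2 - 3*l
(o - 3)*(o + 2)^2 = o^3 + o^2 - 8*o - 12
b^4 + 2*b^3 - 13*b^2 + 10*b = b*(b - 2)*(b - 1)*(b + 5)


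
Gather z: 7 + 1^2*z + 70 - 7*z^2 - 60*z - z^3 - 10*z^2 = -z^3 - 17*z^2 - 59*z + 77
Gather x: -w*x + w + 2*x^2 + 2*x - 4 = w + 2*x^2 + x*(2 - w) - 4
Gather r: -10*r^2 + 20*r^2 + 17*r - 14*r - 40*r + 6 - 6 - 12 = 10*r^2 - 37*r - 12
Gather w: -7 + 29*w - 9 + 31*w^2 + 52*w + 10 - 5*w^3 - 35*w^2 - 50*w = -5*w^3 - 4*w^2 + 31*w - 6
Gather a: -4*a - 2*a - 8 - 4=-6*a - 12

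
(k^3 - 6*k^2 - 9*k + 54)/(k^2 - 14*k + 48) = (k^2 - 9)/(k - 8)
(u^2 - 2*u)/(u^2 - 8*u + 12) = u/(u - 6)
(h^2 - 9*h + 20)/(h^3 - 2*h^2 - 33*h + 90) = (h - 4)/(h^2 + 3*h - 18)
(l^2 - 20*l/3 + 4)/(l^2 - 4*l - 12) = (l - 2/3)/(l + 2)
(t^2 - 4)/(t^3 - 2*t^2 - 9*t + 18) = (t + 2)/(t^2 - 9)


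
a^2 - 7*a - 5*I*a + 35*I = (a - 7)*(a - 5*I)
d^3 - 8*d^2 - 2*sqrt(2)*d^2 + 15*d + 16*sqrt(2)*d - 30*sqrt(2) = (d - 5)*(d - 3)*(d - 2*sqrt(2))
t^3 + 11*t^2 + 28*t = t*(t + 4)*(t + 7)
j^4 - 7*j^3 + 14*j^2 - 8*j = j*(j - 4)*(j - 2)*(j - 1)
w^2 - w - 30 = (w - 6)*(w + 5)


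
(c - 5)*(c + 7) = c^2 + 2*c - 35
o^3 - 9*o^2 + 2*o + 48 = (o - 8)*(o - 3)*(o + 2)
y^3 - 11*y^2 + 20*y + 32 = (y - 8)*(y - 4)*(y + 1)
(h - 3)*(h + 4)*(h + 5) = h^3 + 6*h^2 - 7*h - 60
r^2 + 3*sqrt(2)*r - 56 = (r - 4*sqrt(2))*(r + 7*sqrt(2))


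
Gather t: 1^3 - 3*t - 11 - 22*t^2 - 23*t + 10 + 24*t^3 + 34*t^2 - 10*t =24*t^3 + 12*t^2 - 36*t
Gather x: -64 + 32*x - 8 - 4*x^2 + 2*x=-4*x^2 + 34*x - 72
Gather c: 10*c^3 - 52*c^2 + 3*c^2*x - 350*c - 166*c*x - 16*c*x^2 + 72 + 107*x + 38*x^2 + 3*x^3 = 10*c^3 + c^2*(3*x - 52) + c*(-16*x^2 - 166*x - 350) + 3*x^3 + 38*x^2 + 107*x + 72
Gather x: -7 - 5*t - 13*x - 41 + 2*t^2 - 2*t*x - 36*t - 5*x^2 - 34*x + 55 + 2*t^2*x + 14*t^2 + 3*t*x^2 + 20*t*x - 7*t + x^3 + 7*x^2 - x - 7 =16*t^2 - 48*t + x^3 + x^2*(3*t + 2) + x*(2*t^2 + 18*t - 48)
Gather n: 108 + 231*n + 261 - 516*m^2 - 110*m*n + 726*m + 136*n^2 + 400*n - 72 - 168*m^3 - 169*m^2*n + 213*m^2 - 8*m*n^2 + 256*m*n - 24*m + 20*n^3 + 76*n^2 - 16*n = -168*m^3 - 303*m^2 + 702*m + 20*n^3 + n^2*(212 - 8*m) + n*(-169*m^2 + 146*m + 615) + 297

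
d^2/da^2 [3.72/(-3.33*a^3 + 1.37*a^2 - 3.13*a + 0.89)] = ((74.3256*a - 10.1928)*(3.33*a^3 - 1.37*a^2 + 3.13*a - 0.89) - 3.72*(9.99*a^2 - 2.74*a + 3.13)*(19.98*a^2 - 5.48*a + 6.26))/(3.33*a^3 - 1.37*a^2 + 3.13*a - 0.89)^3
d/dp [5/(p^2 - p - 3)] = 5*(1 - 2*p)/(-p^2 + p + 3)^2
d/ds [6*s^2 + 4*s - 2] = 12*s + 4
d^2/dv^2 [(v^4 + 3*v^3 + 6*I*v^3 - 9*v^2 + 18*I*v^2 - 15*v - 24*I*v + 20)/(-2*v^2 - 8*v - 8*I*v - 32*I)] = (-v^3 - 12*I*v^2 + 48*v + 3 + 76*I)/(v^3 + 12*I*v^2 - 48*v - 64*I)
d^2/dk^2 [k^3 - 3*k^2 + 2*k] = 6*k - 6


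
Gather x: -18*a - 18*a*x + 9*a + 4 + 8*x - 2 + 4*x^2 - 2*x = -9*a + 4*x^2 + x*(6 - 18*a) + 2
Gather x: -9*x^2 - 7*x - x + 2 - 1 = -9*x^2 - 8*x + 1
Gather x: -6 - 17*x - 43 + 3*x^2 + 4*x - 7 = 3*x^2 - 13*x - 56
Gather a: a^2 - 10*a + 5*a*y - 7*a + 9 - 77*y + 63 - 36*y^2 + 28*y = a^2 + a*(5*y - 17) - 36*y^2 - 49*y + 72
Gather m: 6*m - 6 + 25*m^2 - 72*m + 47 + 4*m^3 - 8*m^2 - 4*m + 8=4*m^3 + 17*m^2 - 70*m + 49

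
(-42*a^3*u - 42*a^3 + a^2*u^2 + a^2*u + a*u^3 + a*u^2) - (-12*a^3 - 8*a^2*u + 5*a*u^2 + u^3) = -42*a^3*u - 30*a^3 + a^2*u^2 + 9*a^2*u + a*u^3 - 4*a*u^2 - u^3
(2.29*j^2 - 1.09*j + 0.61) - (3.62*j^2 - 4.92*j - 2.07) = -1.33*j^2 + 3.83*j + 2.68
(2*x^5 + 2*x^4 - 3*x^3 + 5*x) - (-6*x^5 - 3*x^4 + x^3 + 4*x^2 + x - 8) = 8*x^5 + 5*x^4 - 4*x^3 - 4*x^2 + 4*x + 8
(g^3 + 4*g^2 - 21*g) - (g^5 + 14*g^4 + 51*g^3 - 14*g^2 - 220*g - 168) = -g^5 - 14*g^4 - 50*g^3 + 18*g^2 + 199*g + 168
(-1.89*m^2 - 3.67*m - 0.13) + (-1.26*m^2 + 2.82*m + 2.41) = -3.15*m^2 - 0.85*m + 2.28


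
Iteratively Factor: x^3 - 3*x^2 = (x - 3)*(x^2) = x*(x - 3)*(x)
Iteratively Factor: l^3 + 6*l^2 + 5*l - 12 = (l + 4)*(l^2 + 2*l - 3) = (l - 1)*(l + 4)*(l + 3)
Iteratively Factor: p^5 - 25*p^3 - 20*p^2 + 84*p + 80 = (p - 5)*(p^4 + 5*p^3 - 20*p - 16) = (p - 5)*(p - 2)*(p^3 + 7*p^2 + 14*p + 8) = (p - 5)*(p - 2)*(p + 2)*(p^2 + 5*p + 4) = (p - 5)*(p - 2)*(p + 2)*(p + 4)*(p + 1)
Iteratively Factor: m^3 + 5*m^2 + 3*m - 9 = (m + 3)*(m^2 + 2*m - 3) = (m + 3)^2*(m - 1)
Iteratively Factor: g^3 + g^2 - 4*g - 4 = (g + 1)*(g^2 - 4) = (g + 1)*(g + 2)*(g - 2)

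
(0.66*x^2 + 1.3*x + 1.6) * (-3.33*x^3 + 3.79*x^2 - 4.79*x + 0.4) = -2.1978*x^5 - 1.8276*x^4 - 3.5624*x^3 + 0.101*x^2 - 7.144*x + 0.64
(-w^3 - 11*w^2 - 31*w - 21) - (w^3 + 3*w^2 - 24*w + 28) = -2*w^3 - 14*w^2 - 7*w - 49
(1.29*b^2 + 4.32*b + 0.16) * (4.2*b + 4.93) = 5.418*b^3 + 24.5037*b^2 + 21.9696*b + 0.7888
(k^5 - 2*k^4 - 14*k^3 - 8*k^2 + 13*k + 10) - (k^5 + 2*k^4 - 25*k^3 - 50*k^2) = -4*k^4 + 11*k^3 + 42*k^2 + 13*k + 10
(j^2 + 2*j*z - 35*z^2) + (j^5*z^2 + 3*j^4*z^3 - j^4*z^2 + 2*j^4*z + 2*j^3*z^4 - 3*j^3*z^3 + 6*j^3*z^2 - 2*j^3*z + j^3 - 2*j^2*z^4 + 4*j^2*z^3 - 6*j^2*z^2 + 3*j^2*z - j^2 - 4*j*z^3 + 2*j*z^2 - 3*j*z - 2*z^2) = j^5*z^2 + 3*j^4*z^3 - j^4*z^2 + 2*j^4*z + 2*j^3*z^4 - 3*j^3*z^3 + 6*j^3*z^2 - 2*j^3*z + j^3 - 2*j^2*z^4 + 4*j^2*z^3 - 6*j^2*z^2 + 3*j^2*z - 4*j*z^3 + 2*j*z^2 - j*z - 37*z^2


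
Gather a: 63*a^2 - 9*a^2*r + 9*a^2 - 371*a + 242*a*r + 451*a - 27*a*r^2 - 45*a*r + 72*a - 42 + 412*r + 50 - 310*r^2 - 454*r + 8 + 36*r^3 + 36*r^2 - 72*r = a^2*(72 - 9*r) + a*(-27*r^2 + 197*r + 152) + 36*r^3 - 274*r^2 - 114*r + 16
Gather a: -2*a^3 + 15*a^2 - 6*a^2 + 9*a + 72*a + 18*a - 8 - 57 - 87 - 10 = -2*a^3 + 9*a^2 + 99*a - 162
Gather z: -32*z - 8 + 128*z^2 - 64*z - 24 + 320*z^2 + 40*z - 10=448*z^2 - 56*z - 42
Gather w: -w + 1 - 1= -w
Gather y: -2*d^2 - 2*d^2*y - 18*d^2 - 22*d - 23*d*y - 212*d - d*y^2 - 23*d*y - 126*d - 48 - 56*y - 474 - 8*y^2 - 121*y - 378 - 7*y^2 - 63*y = -20*d^2 - 360*d + y^2*(-d - 15) + y*(-2*d^2 - 46*d - 240) - 900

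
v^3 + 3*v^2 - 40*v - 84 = (v - 6)*(v + 2)*(v + 7)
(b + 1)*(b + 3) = b^2 + 4*b + 3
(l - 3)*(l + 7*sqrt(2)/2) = l^2 - 3*l + 7*sqrt(2)*l/2 - 21*sqrt(2)/2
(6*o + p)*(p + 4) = 6*o*p + 24*o + p^2 + 4*p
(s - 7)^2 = s^2 - 14*s + 49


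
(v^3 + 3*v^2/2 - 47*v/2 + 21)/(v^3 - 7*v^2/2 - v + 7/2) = (v + 6)/(v + 1)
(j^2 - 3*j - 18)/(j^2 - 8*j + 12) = (j + 3)/(j - 2)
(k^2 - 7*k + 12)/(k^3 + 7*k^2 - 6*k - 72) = (k - 4)/(k^2 + 10*k + 24)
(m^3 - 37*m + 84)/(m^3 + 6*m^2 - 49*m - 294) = (m^2 - 7*m + 12)/(m^2 - m - 42)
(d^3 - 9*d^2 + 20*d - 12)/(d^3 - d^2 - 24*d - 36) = (d^2 - 3*d + 2)/(d^2 + 5*d + 6)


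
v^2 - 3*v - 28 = (v - 7)*(v + 4)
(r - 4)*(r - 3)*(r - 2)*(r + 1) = r^4 - 8*r^3 + 17*r^2 + 2*r - 24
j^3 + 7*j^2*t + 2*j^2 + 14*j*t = j*(j + 2)*(j + 7*t)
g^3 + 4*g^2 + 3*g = g*(g + 1)*(g + 3)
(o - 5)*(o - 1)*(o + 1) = o^3 - 5*o^2 - o + 5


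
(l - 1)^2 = l^2 - 2*l + 1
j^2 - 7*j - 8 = (j - 8)*(j + 1)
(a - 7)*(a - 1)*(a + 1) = a^3 - 7*a^2 - a + 7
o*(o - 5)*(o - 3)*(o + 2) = o^4 - 6*o^3 - o^2 + 30*o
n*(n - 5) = n^2 - 5*n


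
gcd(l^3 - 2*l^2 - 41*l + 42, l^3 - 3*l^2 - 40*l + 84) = l^2 - l - 42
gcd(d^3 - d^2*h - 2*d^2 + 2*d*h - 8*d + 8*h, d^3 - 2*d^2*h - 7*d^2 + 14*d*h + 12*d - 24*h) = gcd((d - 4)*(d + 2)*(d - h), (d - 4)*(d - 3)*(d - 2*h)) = d - 4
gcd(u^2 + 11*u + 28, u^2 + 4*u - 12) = 1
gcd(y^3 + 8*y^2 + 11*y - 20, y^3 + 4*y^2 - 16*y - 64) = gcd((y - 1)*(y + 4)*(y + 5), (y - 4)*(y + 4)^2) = y + 4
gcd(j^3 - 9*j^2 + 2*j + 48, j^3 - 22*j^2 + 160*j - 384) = j - 8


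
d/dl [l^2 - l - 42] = 2*l - 1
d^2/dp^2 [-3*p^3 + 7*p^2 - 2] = 14 - 18*p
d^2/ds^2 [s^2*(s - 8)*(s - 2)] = 12*s^2 - 60*s + 32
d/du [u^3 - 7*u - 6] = 3*u^2 - 7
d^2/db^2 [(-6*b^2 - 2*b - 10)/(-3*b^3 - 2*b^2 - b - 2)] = 4*(27*b^6 + 27*b^5 + 261*b^4 + 109*b^3 + 33*b^2 - 72*b - 5)/(27*b^9 + 54*b^8 + 63*b^7 + 98*b^6 + 93*b^5 + 66*b^4 + 61*b^3 + 30*b^2 + 12*b + 8)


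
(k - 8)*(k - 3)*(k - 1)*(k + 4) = k^4 - 8*k^3 - 13*k^2 + 116*k - 96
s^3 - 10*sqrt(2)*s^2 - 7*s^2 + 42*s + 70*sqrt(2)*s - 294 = (s - 7)*(s - 7*sqrt(2))*(s - 3*sqrt(2))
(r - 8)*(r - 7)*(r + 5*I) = r^3 - 15*r^2 + 5*I*r^2 + 56*r - 75*I*r + 280*I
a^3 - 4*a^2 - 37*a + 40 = (a - 8)*(a - 1)*(a + 5)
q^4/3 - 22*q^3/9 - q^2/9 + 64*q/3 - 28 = (q/3 + 1)*(q - 6)*(q - 7/3)*(q - 2)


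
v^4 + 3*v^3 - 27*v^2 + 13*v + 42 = (v - 3)*(v - 2)*(v + 1)*(v + 7)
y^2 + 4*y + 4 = (y + 2)^2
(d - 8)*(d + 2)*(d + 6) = d^3 - 52*d - 96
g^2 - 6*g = g*(g - 6)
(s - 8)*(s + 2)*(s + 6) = s^3 - 52*s - 96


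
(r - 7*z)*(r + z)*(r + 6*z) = r^3 - 43*r*z^2 - 42*z^3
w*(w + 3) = w^2 + 3*w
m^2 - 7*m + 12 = (m - 4)*(m - 3)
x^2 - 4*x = x*(x - 4)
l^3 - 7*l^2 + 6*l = l*(l - 6)*(l - 1)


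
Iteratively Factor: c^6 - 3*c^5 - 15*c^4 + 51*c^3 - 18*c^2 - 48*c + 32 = (c + 1)*(c^5 - 4*c^4 - 11*c^3 + 62*c^2 - 80*c + 32) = (c - 1)*(c + 1)*(c^4 - 3*c^3 - 14*c^2 + 48*c - 32) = (c - 1)*(c + 1)*(c + 4)*(c^3 - 7*c^2 + 14*c - 8) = (c - 2)*(c - 1)*(c + 1)*(c + 4)*(c^2 - 5*c + 4) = (c - 4)*(c - 2)*(c - 1)*(c + 1)*(c + 4)*(c - 1)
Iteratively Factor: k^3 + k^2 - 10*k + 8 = (k + 4)*(k^2 - 3*k + 2) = (k - 1)*(k + 4)*(k - 2)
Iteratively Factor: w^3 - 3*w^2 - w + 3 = (w + 1)*(w^2 - 4*w + 3) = (w - 3)*(w + 1)*(w - 1)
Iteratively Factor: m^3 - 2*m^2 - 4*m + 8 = (m + 2)*(m^2 - 4*m + 4) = (m - 2)*(m + 2)*(m - 2)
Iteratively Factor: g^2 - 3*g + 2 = (g - 1)*(g - 2)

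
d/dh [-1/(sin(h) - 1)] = cos(h)/(sin(h) - 1)^2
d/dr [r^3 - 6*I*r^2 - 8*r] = 3*r^2 - 12*I*r - 8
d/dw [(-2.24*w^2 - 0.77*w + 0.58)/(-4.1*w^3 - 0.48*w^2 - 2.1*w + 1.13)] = (-9.184*w^4 - 6.314*w^3 + 11.4684*w^2 - 4.5056*w + 0.3479)/(16.81*w^6 + 3.936*w^5 + 17.4504*w^4 - 7.25*w^3 + 3.3252*w^2 - 4.746*w + 1.2769)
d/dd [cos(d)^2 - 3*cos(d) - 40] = (3 - 2*cos(d))*sin(d)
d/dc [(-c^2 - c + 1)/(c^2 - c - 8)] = (2*c^2 + 14*c + 9)/(c^4 - 2*c^3 - 15*c^2 + 16*c + 64)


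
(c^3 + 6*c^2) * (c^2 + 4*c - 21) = c^5 + 10*c^4 + 3*c^3 - 126*c^2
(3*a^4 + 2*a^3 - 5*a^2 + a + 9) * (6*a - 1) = 18*a^5 + 9*a^4 - 32*a^3 + 11*a^2 + 53*a - 9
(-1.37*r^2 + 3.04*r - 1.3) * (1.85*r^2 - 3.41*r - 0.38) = -2.5345*r^4 + 10.2957*r^3 - 12.2508*r^2 + 3.2778*r + 0.494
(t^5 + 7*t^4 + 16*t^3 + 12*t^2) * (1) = t^5 + 7*t^4 + 16*t^3 + 12*t^2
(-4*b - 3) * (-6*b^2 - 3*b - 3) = 24*b^3 + 30*b^2 + 21*b + 9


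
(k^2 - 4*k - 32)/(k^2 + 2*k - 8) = (k - 8)/(k - 2)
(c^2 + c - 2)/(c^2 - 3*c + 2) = (c + 2)/(c - 2)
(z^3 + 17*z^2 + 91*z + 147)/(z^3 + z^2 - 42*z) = (z^2 + 10*z + 21)/(z*(z - 6))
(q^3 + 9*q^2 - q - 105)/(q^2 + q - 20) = (q^2 + 4*q - 21)/(q - 4)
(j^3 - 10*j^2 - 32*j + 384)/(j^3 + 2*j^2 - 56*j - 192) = (j - 8)/(j + 4)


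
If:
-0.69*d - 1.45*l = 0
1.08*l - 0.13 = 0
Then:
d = -0.25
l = 0.12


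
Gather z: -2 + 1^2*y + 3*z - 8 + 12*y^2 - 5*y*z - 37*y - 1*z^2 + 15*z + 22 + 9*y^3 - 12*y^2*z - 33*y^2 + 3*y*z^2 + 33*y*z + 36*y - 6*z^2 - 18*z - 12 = 9*y^3 - 21*y^2 + z^2*(3*y - 7) + z*(-12*y^2 + 28*y)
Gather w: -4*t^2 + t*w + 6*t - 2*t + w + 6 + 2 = -4*t^2 + 4*t + w*(t + 1) + 8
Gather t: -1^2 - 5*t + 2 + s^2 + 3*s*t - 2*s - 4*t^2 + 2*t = s^2 - 2*s - 4*t^2 + t*(3*s - 3) + 1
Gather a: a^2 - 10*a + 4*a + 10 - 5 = a^2 - 6*a + 5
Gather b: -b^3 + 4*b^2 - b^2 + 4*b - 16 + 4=-b^3 + 3*b^2 + 4*b - 12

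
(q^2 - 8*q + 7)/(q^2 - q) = (q - 7)/q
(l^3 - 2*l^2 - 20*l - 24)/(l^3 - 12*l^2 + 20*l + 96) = (l + 2)/(l - 8)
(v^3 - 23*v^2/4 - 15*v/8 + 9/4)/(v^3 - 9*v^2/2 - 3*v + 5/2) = (4*v^2 - 21*v - 18)/(4*(v^2 - 4*v - 5))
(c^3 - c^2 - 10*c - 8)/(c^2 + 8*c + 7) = (c^2 - 2*c - 8)/(c + 7)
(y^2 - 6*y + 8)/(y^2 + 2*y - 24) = (y - 2)/(y + 6)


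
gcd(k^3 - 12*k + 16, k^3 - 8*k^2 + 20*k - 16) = k^2 - 4*k + 4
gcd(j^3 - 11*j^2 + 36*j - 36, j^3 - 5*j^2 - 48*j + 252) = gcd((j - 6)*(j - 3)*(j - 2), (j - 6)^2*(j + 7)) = j - 6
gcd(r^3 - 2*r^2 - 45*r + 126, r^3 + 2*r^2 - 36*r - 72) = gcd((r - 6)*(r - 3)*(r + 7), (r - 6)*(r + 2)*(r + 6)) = r - 6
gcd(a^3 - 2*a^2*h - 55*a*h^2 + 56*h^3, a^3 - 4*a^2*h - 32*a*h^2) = a - 8*h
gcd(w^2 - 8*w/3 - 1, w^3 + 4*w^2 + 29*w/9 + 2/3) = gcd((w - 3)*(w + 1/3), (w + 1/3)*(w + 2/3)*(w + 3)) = w + 1/3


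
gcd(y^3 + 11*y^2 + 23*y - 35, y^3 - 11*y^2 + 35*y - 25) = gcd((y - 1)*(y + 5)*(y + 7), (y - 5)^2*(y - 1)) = y - 1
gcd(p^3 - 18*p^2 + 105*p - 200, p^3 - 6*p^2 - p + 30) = p - 5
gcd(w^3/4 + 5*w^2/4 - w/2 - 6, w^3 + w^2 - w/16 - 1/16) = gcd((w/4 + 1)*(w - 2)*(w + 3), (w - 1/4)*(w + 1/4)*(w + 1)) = 1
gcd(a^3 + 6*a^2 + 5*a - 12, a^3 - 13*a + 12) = a^2 + 3*a - 4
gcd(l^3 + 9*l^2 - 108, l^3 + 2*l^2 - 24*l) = l + 6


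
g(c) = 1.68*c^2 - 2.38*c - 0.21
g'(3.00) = 7.70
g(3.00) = 7.77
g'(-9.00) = -32.62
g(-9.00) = 157.29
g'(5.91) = 17.48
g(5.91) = 44.40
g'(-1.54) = -7.55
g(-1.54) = 7.44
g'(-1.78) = -8.36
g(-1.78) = 9.35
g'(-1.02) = -5.81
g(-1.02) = 3.97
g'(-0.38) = -3.66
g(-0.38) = 0.94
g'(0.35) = -1.20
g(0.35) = -0.84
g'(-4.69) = -18.14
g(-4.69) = 47.91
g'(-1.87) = -8.66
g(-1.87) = 10.12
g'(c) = 3.36*c - 2.38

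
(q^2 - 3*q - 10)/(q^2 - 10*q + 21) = (q^2 - 3*q - 10)/(q^2 - 10*q + 21)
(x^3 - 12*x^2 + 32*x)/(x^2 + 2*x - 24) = x*(x - 8)/(x + 6)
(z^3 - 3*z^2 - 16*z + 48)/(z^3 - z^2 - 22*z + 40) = (z^2 + z - 12)/(z^2 + 3*z - 10)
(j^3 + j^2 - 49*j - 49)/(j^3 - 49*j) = (j + 1)/j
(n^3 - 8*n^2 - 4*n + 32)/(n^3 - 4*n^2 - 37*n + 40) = (n^2 - 4)/(n^2 + 4*n - 5)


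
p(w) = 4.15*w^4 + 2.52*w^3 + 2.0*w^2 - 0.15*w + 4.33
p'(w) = 16.6*w^3 + 7.56*w^2 + 4.0*w - 0.15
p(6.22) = 6898.88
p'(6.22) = 4311.87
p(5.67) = 4816.37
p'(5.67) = 3291.49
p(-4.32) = 1284.52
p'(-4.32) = -1214.66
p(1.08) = 15.32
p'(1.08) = 33.90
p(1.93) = 87.19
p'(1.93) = 155.07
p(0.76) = 7.86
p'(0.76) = 14.54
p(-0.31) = 4.53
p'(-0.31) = -1.16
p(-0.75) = 5.82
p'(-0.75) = -5.90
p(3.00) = 426.07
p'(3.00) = 528.09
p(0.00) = 4.33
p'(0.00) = -0.15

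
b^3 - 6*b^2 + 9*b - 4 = (b - 4)*(b - 1)^2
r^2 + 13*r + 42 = (r + 6)*(r + 7)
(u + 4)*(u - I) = u^2 + 4*u - I*u - 4*I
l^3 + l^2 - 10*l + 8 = (l - 2)*(l - 1)*(l + 4)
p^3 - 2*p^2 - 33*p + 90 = (p - 5)*(p - 3)*(p + 6)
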